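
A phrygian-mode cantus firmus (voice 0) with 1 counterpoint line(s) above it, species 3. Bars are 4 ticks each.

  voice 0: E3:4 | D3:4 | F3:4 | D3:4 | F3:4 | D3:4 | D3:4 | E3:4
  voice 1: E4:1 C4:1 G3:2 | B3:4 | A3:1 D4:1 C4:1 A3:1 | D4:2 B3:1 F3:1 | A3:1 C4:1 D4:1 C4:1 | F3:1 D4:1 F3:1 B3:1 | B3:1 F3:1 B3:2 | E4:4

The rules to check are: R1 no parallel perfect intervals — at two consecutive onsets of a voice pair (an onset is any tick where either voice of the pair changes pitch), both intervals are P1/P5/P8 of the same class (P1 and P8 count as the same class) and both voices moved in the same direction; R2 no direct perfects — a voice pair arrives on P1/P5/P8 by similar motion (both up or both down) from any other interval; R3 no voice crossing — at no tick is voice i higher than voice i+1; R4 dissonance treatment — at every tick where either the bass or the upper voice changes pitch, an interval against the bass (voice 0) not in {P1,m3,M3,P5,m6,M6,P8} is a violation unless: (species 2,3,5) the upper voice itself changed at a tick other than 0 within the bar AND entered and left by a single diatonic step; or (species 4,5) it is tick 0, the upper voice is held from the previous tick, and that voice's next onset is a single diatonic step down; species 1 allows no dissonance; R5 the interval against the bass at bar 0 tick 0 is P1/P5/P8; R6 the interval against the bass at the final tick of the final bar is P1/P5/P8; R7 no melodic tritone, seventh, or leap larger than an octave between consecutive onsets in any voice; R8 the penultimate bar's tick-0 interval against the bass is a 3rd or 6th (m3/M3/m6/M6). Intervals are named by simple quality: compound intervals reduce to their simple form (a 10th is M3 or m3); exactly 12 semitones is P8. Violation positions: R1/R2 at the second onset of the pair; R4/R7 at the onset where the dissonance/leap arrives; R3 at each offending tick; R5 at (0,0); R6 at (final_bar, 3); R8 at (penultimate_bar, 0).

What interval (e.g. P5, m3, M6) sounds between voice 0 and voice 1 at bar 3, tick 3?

voice 0=D3 voice 1=F3 -> m3

m3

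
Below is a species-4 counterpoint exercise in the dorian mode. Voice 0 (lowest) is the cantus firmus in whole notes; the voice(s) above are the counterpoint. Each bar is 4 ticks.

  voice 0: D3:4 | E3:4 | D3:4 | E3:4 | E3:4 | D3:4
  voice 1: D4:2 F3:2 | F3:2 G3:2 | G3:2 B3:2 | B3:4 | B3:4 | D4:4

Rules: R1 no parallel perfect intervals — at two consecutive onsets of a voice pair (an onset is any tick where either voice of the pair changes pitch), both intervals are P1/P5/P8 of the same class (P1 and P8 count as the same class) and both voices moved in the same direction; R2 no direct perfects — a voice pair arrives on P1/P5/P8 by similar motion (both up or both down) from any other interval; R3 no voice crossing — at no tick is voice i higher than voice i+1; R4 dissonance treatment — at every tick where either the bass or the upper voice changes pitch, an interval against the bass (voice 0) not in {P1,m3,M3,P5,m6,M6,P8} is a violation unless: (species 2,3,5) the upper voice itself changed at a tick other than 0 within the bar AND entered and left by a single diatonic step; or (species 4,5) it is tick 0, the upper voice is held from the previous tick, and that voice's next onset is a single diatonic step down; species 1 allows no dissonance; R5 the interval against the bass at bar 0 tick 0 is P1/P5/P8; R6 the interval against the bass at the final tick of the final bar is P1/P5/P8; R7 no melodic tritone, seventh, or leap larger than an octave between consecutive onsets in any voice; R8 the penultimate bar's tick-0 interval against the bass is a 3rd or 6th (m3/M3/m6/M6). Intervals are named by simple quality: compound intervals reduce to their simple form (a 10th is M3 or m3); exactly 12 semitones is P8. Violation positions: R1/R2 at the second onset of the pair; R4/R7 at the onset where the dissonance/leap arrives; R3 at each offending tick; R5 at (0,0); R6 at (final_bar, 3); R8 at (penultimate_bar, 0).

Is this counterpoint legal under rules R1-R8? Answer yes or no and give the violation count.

No (3 violations)

bar 0: v0=D3 v1=D4 (P8)
bar 1: v0=E3 v1=F3 (m2)
bar 2: v0=D3 v1=G3 (P4)
bar 3: v0=E3 v1=B3 (P5)
bar 4: v0=E3 v1=B3 (P5)
bar 5: v0=D3 v1=D4 (P8)
  R4 @ bar1.0: E3/F3 m2 untreated
  R4 @ bar2.0: D3/G3 P4 untreated
  R8 @ bar4.0: penult P5 not 3rd/6th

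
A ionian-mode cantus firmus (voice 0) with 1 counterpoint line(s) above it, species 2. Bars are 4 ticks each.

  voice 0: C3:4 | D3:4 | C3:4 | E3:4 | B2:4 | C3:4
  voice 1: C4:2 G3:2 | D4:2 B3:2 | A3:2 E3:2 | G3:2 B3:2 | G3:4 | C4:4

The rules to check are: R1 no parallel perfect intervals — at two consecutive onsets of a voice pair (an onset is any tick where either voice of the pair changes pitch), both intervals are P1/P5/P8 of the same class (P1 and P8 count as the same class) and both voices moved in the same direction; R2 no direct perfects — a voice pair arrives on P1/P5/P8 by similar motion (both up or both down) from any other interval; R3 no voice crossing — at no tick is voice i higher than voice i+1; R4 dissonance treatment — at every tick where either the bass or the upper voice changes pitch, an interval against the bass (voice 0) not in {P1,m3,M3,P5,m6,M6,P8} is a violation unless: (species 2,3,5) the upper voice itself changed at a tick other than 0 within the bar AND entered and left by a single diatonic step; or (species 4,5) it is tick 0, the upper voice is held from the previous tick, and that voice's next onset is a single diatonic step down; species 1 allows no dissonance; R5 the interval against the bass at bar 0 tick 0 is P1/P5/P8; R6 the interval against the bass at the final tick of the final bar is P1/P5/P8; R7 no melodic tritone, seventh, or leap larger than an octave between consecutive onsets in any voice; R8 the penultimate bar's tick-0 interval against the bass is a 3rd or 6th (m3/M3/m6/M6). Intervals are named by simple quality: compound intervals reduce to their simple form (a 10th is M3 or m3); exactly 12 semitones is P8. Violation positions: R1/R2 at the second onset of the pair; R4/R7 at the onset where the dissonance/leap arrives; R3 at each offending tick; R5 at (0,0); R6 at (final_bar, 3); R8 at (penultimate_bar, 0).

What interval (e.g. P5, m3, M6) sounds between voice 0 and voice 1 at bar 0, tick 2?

voice 0=C3 voice 1=G3 -> P5

P5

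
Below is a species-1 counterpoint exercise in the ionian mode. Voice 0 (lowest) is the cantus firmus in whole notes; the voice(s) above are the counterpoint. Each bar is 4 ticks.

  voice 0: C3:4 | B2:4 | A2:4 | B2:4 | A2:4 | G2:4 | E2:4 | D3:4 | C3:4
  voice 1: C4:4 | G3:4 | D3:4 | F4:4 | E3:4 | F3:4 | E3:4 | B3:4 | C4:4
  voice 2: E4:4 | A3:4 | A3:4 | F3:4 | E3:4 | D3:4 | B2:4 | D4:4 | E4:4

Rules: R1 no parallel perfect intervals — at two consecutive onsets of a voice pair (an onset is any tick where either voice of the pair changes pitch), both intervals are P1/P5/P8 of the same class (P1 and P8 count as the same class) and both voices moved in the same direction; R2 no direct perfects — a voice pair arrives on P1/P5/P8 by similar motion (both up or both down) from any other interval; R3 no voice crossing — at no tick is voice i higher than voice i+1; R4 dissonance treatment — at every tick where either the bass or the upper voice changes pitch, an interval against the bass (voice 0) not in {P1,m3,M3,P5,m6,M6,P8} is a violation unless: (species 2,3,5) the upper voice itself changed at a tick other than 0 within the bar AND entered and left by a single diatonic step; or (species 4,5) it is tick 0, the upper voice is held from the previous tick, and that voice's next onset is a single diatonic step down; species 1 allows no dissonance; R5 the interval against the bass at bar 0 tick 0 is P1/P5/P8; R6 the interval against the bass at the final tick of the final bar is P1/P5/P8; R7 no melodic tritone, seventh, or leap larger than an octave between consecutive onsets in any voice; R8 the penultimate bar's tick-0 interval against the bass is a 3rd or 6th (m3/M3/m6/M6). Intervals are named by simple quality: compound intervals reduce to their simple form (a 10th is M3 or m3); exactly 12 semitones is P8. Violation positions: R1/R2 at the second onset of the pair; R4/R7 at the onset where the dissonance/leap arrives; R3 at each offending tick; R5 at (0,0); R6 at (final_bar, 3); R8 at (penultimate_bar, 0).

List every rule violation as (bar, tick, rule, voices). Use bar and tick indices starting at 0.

bar 0: v0=C3 v1=C4 v2=E4 downbeat M3
bar 1: v0=B2 v1=G3 v2=A3 downbeat m7
bar 2: v0=A2 v1=D3 v2=A3 downbeat P8
bar 3: v0=B2 v1=F4 v2=F3 downbeat TT
bar 4: v0=A2 v1=E3 v2=E3 downbeat P5
bar 5: v0=G2 v1=F3 v2=D3 downbeat P5
bar 6: v0=E2 v1=E3 v2=B2 downbeat P5
bar 7: v0=D3 v1=B3 v2=D4 downbeat P8
bar 8: v0=C3 v1=C4 v2=E4 downbeat M3
  -> R5 @ bar 0 tick 0 v(0, 2): opens on M3
  -> R4 @ bar 1 tick 0 v(0, 2): B2/A3 m7 untreated
  -> R4 @ bar 2 tick 0 v(0, 1): A2/D3 P4 untreated
  -> R3 @ bar 3 tick 0 v(1, 2): F4 above F3
  -> R4 @ bar 3 tick 0 v(0, 1): B2/F4 TT untreated
  -> R4 @ bar 3 tick 0 v(0, 2): B2/F3 TT untreated
  -> R7 @ bar 3 tick 0 v(1,): D3->F4 leap 15st
  -> R3 @ bar 3 tick 1 v(1, 2): F4 above F3
  -> R3 @ bar 3 tick 2 v(1, 2): F4 above F3
  -> R3 @ bar 3 tick 3 v(1, 2): F4 above F3
  -> R1 @ bar 4 tick 0 v(1, 2): F4/F3 P8 -> E3/E3 P1 similar
  -> R2 @ bar 4 tick 0 v(0, 1): B2/F4 TT -> A2/E3 P5 similar
  -> R2 @ bar 4 tick 0 v(0, 2): B2/F3 TT -> A2/E3 P5 similar
  -> R7 @ bar 4 tick 0 v(1,): F4->E3 leap 13st
  -> R1 @ bar 5 tick 0 v(0, 2): A2/E3 P5 -> G2/D3 P5 similar
  -> R3 @ bar 5 tick 0 v(1, 2): F3 above D3
  -> R4 @ bar 5 tick 0 v(0, 1): G2/F3 m7 untreated
  -> R3 @ bar 5 tick 1 v(1, 2): F3 above D3
  -> R3 @ bar 5 tick 2 v(1, 2): F3 above D3
  -> R3 @ bar 5 tick 3 v(1, 2): F3 above D3
  -> R1 @ bar 6 tick 0 v(0, 2): G2/D3 P5 -> E2/B2 P5 similar
  -> R2 @ bar 6 tick 0 v(0, 1): G2/F3 m7 -> E2/E3 P8 similar
  -> R3 @ bar 6 tick 0 v(1, 2): E3 above B2
  -> R3 @ bar 6 tick 1 v(1, 2): E3 above B2
  -> R3 @ bar 6 tick 2 v(1, 2): E3 above B2
  -> R3 @ bar 6 tick 3 v(1, 2): E3 above B2
  -> R2 @ bar 7 tick 0 v(0, 2): E2/B2 P5 -> D3/D4 P8 similar
  -> R7 @ bar 7 tick 0 v(0,): E2->D3 leap 10st
  -> R7 @ bar 7 tick 0 v(2,): B2->D4 leap 15st
  -> R8 @ bar 7 tick 0 v(0, 2): penult P8 not 3rd/6th
  -> R6 @ bar 8 tick 3 v(0, 2): closes on M3

(0, 0, R5, (0, 2))
(1, 0, R4, (0, 2))
(2, 0, R4, (0, 1))
(3, 0, R3, (1, 2))
(3, 0, R4, (0, 1))
(3, 0, R4, (0, 2))
(3, 0, R7, (1,))
(3, 1, R3, (1, 2))
(3, 2, R3, (1, 2))
(3, 3, R3, (1, 2))
(4, 0, R1, (1, 2))
(4, 0, R2, (0, 1))
(4, 0, R2, (0, 2))
(4, 0, R7, (1,))
(5, 0, R1, (0, 2))
(5, 0, R3, (1, 2))
(5, 0, R4, (0, 1))
(5, 1, R3, (1, 2))
(5, 2, R3, (1, 2))
(5, 3, R3, (1, 2))
(6, 0, R1, (0, 2))
(6, 0, R2, (0, 1))
(6, 0, R3, (1, 2))
(6, 1, R3, (1, 2))
(6, 2, R3, (1, 2))
(6, 3, R3, (1, 2))
(7, 0, R2, (0, 2))
(7, 0, R7, (0,))
(7, 0, R7, (2,))
(7, 0, R8, (0, 2))
(8, 3, R6, (0, 2))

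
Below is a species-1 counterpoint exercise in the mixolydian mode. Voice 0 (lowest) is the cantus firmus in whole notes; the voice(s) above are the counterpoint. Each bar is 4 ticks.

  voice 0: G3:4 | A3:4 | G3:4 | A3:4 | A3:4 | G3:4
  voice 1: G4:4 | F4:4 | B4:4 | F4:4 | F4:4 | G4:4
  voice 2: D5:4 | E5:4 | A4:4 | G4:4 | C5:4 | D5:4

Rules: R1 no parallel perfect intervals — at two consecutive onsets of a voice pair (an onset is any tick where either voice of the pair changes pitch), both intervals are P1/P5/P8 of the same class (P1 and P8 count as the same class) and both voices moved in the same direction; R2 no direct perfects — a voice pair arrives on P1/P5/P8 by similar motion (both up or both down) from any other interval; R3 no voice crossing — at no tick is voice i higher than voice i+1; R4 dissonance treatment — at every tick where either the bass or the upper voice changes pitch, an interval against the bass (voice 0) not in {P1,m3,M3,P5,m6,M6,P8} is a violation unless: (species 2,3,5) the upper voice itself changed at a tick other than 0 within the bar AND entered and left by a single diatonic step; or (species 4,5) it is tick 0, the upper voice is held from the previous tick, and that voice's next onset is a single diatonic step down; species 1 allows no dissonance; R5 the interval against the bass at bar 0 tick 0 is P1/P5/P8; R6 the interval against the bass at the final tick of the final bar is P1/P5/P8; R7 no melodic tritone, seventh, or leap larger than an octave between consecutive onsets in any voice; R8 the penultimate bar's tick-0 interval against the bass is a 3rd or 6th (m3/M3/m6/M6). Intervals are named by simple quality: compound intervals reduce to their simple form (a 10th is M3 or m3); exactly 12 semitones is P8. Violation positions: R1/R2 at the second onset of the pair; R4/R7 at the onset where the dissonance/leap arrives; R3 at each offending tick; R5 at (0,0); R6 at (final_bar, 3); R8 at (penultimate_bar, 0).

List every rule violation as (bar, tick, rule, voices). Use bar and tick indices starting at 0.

(1, 0, R1, (0, 2))
(2, 0, R3, (1, 2))
(2, 0, R4, (0, 2))
(2, 0, R7, (1,))
(2, 1, R3, (1, 2))
(2, 2, R3, (1, 2))
(2, 3, R3, (1, 2))
(3, 0, R4, (0, 2))
(3, 0, R7, (1,))
(5, 0, R1, (1, 2))

bar 0: v0=G3 v1=G4 v2=D5 downbeat P5
bar 1: v0=A3 v1=F4 v2=E5 downbeat P5
bar 2: v0=G3 v1=B4 v2=A4 downbeat M2
bar 3: v0=A3 v1=F4 v2=G4 downbeat m7
bar 4: v0=A3 v1=F4 v2=C5 downbeat m3
bar 5: v0=G3 v1=G4 v2=D5 downbeat P5
  -> R1 @ bar 1 tick 0 v(0, 2): G3/D5 P5 -> A3/E5 P5 similar
  -> R3 @ bar 2 tick 0 v(1, 2): B4 above A4
  -> R4 @ bar 2 tick 0 v(0, 2): G3/A4 M2 untreated
  -> R7 @ bar 2 tick 0 v(1,): F4->B4 leap 6st
  -> R3 @ bar 2 tick 1 v(1, 2): B4 above A4
  -> R3 @ bar 2 tick 2 v(1, 2): B4 above A4
  -> R3 @ bar 2 tick 3 v(1, 2): B4 above A4
  -> R4 @ bar 3 tick 0 v(0, 2): A3/G4 m7 untreated
  -> R7 @ bar 3 tick 0 v(1,): B4->F4 leap 6st
  -> R1 @ bar 5 tick 0 v(1, 2): F4/C5 P5 -> G4/D5 P5 similar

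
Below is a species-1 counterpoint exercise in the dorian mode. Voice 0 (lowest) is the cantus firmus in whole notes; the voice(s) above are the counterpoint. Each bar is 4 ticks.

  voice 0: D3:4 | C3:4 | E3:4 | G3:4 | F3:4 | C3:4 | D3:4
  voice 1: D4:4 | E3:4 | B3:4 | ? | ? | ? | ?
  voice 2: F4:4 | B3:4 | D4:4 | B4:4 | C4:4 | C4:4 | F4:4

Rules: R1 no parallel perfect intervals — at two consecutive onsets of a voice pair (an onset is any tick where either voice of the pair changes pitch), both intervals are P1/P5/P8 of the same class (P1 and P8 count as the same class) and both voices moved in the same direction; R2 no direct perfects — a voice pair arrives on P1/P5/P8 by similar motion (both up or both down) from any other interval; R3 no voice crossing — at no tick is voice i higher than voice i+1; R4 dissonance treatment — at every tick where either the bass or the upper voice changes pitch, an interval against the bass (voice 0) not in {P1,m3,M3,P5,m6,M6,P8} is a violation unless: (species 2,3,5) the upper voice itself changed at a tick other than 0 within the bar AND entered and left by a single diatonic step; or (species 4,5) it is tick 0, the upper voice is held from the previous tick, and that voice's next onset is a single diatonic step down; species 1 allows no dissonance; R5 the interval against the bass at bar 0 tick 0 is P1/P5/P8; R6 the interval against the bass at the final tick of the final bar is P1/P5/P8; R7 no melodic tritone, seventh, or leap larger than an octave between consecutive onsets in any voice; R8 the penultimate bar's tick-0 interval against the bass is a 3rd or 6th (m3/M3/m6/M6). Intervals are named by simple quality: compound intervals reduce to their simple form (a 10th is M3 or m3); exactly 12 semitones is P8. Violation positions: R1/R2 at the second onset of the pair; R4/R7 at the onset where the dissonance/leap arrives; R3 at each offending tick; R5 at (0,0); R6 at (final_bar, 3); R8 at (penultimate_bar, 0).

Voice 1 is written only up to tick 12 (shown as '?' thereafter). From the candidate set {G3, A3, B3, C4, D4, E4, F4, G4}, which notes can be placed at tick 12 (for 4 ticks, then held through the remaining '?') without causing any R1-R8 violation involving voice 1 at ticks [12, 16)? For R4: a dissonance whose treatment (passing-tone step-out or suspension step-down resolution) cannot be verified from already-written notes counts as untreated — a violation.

{B3, G3}

G3: legal
A3: violates R4
B3: legal
C4: violates R4
D4: violates R1
E4: violates R2
F4: violates R4,R7
G4: violates R2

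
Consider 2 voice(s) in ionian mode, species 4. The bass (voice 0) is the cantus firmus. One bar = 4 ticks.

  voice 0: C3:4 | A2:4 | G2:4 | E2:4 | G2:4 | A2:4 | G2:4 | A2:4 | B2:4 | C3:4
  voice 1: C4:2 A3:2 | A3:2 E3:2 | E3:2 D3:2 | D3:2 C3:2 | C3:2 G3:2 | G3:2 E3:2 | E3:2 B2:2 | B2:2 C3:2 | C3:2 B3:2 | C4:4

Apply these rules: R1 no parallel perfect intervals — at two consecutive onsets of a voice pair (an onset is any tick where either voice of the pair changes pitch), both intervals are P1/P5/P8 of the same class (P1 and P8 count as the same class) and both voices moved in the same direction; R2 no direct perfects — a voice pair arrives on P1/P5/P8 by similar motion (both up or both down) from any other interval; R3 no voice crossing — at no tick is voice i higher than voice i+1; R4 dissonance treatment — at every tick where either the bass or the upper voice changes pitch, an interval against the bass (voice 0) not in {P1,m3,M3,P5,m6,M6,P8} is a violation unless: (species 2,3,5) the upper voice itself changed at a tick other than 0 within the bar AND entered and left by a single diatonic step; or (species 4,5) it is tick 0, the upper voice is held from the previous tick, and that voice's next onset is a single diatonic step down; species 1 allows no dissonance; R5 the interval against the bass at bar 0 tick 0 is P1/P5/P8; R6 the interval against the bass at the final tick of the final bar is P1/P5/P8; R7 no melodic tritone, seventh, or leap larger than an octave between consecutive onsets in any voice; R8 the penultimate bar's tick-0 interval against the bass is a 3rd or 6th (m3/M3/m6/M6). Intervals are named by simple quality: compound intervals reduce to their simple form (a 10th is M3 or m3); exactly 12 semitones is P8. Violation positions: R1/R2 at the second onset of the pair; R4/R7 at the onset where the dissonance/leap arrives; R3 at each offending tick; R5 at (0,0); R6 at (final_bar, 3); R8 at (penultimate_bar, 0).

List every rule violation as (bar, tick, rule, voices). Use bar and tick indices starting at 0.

bar 0: v0=C3 v1=C4 downbeat P8
bar 1: v0=A2 v1=A3 downbeat P8
bar 2: v0=G2 v1=E3 downbeat M6
bar 3: v0=E2 v1=D3 downbeat m7
bar 4: v0=G2 v1=C3 downbeat P4
bar 5: v0=A2 v1=G3 downbeat m7
bar 6: v0=G2 v1=E3 downbeat M6
bar 7: v0=A2 v1=B2 downbeat M2
bar 8: v0=B2 v1=C3 downbeat m2
bar 9: v0=C3 v1=C4 downbeat P8
  -> R4 @ bar 4 tick 0 v(0, 1): G2/C3 P4 untreated
  -> R4 @ bar 5 tick 0 v(0, 1): A2/G3 m7 untreated
  -> R4 @ bar 7 tick 0 v(0, 1): A2/B2 M2 untreated
  -> R4 @ bar 8 tick 0 v(0, 1): B2/C3 m2 untreated
  -> R8 @ bar 8 tick 0 v(0, 1): penult m2 not 3rd/6th
  -> R7 @ bar 8 tick 2 v(1,): C3->B3 leap 11st
  -> R1 @ bar 9 tick 0 v(0, 1): B2/B3 P8 -> C3/C4 P8 similar

(4, 0, R4, (0, 1))
(5, 0, R4, (0, 1))
(7, 0, R4, (0, 1))
(8, 0, R4, (0, 1))
(8, 0, R8, (0, 1))
(8, 2, R7, (1,))
(9, 0, R1, (0, 1))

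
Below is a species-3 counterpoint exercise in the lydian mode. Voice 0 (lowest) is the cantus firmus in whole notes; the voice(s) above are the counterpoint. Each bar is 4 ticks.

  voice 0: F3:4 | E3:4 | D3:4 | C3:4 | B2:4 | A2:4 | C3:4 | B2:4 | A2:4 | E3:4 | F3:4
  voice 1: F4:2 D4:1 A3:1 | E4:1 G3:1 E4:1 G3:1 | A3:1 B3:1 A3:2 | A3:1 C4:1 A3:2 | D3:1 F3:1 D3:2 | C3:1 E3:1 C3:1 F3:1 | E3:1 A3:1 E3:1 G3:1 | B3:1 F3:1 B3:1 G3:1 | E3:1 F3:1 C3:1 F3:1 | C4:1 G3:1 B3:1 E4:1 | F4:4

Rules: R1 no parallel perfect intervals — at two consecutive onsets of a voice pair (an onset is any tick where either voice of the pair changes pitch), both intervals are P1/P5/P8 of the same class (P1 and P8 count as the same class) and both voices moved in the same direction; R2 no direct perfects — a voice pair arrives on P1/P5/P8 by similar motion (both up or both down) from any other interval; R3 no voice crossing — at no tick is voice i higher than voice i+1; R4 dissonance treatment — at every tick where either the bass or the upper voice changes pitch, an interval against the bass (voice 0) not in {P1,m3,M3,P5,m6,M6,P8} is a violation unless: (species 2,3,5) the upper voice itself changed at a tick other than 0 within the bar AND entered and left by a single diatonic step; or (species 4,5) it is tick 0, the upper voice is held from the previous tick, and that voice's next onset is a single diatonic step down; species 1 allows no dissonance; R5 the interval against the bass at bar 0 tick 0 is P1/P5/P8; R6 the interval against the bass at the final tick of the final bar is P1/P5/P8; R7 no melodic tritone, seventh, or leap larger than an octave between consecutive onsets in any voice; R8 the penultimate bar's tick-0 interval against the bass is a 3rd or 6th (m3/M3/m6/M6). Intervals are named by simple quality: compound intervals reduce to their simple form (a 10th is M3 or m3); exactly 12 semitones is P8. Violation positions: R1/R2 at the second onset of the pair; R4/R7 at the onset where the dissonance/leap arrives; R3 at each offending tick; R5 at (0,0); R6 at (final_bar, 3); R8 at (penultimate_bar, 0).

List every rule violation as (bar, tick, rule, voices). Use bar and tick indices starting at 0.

bar 0: v0=F3 v1=F4 downbeat P8
bar 1: v0=E3 v1=E4 downbeat P8
bar 2: v0=D3 v1=A3 downbeat P5
bar 3: v0=C3 v1=A3 downbeat M6
bar 4: v0=B2 v1=D3 downbeat m3
bar 5: v0=A2 v1=C3 downbeat m3
bar 6: v0=C3 v1=E3 downbeat M3
bar 7: v0=B2 v1=B3 downbeat P8
bar 8: v0=A2 v1=E3 downbeat P5
bar 9: v0=E3 v1=C4 downbeat m6
bar 10: v0=F3 v1=F4 downbeat P8
  -> R4 @ bar 4 tick 1 v(0, 1): B2/F3 TT untreated
  -> R4 @ bar 7 tick 1 v(0, 1): B2/F3 TT untreated
  -> R7 @ bar 7 tick 1 v(1,): B3->F3 leap 6st
  -> R7 @ bar 7 tick 2 v(1,): F3->B3 leap 6st
  -> R2 @ bar 8 tick 0 v(0, 1): B2/G3 m6 -> A2/E3 P5 similar
  -> R1 @ bar 10 tick 0 v(0, 1): E3/E4 P8 -> F3/F4 P8 similar

(4, 1, R4, (0, 1))
(7, 1, R4, (0, 1))
(7, 1, R7, (1,))
(7, 2, R7, (1,))
(8, 0, R2, (0, 1))
(10, 0, R1, (0, 1))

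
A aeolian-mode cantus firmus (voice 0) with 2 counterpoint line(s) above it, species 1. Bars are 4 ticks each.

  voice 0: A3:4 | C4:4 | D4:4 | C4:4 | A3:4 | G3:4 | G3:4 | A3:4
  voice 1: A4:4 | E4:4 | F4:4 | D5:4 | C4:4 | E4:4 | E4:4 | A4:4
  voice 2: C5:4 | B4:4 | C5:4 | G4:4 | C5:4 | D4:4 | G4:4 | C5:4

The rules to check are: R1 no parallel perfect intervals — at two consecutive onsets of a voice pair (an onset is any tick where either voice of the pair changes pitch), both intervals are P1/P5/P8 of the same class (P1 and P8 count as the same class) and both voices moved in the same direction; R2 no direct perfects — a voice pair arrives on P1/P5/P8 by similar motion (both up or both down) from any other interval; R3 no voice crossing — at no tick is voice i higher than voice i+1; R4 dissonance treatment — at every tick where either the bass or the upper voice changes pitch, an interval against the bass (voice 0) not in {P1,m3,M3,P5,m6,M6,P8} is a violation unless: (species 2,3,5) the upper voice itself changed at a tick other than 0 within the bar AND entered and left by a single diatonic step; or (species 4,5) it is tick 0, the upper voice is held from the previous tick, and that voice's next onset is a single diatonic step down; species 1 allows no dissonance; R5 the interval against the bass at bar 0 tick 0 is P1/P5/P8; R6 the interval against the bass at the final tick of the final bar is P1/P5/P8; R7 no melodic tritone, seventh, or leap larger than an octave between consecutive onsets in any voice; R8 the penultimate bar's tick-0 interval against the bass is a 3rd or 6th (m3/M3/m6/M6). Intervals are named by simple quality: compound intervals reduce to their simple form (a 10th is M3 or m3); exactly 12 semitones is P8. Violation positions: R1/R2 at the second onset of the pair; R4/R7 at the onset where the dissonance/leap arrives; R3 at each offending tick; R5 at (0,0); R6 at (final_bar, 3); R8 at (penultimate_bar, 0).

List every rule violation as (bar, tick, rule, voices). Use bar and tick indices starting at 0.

(0, 0, R5, (0, 2))
(1, 0, R2, (1, 2))
(1, 0, R4, (0, 2))
(2, 0, R1, (1, 2))
(2, 0, R4, (0, 2))
(3, 0, R2, (0, 2))
(3, 0, R3, (1, 2))
(3, 0, R4, (0, 1))
(3, 1, R3, (1, 2))
(3, 2, R3, (1, 2))
(3, 3, R3, (1, 2))
(4, 0, R7, (1,))
(5, 0, R2, (0, 2))
(5, 0, R3, (1, 2))
(5, 0, R7, (2,))
(5, 1, R3, (1, 2))
(5, 2, R3, (1, 2))
(5, 3, R3, (1, 2))
(6, 0, R8, (0, 2))
(7, 0, R2, (0, 1))
(7, 3, R6, (0, 2))

bar 0: v0=A3 v1=A4 v2=C5 downbeat m3
bar 1: v0=C4 v1=E4 v2=B4 downbeat M7
bar 2: v0=D4 v1=F4 v2=C5 downbeat m7
bar 3: v0=C4 v1=D5 v2=G4 downbeat P5
bar 4: v0=A3 v1=C4 v2=C5 downbeat m3
bar 5: v0=G3 v1=E4 v2=D4 downbeat P5
bar 6: v0=G3 v1=E4 v2=G4 downbeat P8
bar 7: v0=A3 v1=A4 v2=C5 downbeat m3
  -> R5 @ bar 0 tick 0 v(0, 2): opens on m3
  -> R2 @ bar 1 tick 0 v(1, 2): A4/C5 m3 -> E4/B4 P5 similar
  -> R4 @ bar 1 tick 0 v(0, 2): C4/B4 M7 untreated
  -> R1 @ bar 2 tick 0 v(1, 2): E4/B4 P5 -> F4/C5 P5 similar
  -> R4 @ bar 2 tick 0 v(0, 2): D4/C5 m7 untreated
  -> R2 @ bar 3 tick 0 v(0, 2): D4/C5 m7 -> C4/G4 P5 similar
  -> R3 @ bar 3 tick 0 v(1, 2): D5 above G4
  -> R4 @ bar 3 tick 0 v(0, 1): C4/D5 M2 untreated
  -> R3 @ bar 3 tick 1 v(1, 2): D5 above G4
  -> R3 @ bar 3 tick 2 v(1, 2): D5 above G4
  -> R3 @ bar 3 tick 3 v(1, 2): D5 above G4
  -> R7 @ bar 4 tick 0 v(1,): D5->C4 leap 14st
  -> R2 @ bar 5 tick 0 v(0, 2): A3/C5 m3 -> G3/D4 P5 similar
  -> R3 @ bar 5 tick 0 v(1, 2): E4 above D4
  -> R7 @ bar 5 tick 0 v(2,): C5->D4 leap 10st
  -> R3 @ bar 5 tick 1 v(1, 2): E4 above D4
  -> R3 @ bar 5 tick 2 v(1, 2): E4 above D4
  -> R3 @ bar 5 tick 3 v(1, 2): E4 above D4
  -> R8 @ bar 6 tick 0 v(0, 2): penult P8 not 3rd/6th
  -> R2 @ bar 7 tick 0 v(0, 1): G3/E4 M6 -> A3/A4 P8 similar
  -> R6 @ bar 7 tick 3 v(0, 2): closes on m3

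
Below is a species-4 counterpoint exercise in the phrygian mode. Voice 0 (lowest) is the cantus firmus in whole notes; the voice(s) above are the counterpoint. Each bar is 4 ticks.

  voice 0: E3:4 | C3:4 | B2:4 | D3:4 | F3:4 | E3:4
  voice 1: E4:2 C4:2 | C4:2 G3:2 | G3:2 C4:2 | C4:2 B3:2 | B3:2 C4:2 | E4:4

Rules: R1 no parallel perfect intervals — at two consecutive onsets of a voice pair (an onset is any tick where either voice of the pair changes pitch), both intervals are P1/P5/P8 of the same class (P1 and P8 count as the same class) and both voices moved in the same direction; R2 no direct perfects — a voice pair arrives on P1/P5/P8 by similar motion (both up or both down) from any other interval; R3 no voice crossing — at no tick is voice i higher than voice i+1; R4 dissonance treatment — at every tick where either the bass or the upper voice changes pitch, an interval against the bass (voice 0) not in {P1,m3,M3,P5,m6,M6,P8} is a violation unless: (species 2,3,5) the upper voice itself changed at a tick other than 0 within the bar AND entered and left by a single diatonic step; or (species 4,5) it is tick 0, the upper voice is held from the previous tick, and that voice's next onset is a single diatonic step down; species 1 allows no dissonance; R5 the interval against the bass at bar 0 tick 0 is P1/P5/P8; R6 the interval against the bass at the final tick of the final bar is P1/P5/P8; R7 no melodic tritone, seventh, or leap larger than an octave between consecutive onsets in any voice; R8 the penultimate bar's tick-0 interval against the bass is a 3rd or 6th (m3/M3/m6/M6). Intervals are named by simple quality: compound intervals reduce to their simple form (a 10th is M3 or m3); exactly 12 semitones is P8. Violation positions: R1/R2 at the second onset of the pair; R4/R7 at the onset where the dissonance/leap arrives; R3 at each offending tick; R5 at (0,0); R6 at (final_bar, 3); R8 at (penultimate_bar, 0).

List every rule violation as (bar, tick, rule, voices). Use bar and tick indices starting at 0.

(2, 2, R4, (0, 1))
(4, 0, R4, (0, 1))
(4, 0, R8, (0, 1))

bar 0: v0=E3 v1=E4 downbeat P8
bar 1: v0=C3 v1=C4 downbeat P8
bar 2: v0=B2 v1=G3 downbeat m6
bar 3: v0=D3 v1=C4 downbeat m7
bar 4: v0=F3 v1=B3 downbeat TT
bar 5: v0=E3 v1=E4 downbeat P8
  -> R4 @ bar 2 tick 2 v(0, 1): B2/C4 m2 untreated
  -> R4 @ bar 4 tick 0 v(0, 1): F3/B3 TT untreated
  -> R8 @ bar 4 tick 0 v(0, 1): penult TT not 3rd/6th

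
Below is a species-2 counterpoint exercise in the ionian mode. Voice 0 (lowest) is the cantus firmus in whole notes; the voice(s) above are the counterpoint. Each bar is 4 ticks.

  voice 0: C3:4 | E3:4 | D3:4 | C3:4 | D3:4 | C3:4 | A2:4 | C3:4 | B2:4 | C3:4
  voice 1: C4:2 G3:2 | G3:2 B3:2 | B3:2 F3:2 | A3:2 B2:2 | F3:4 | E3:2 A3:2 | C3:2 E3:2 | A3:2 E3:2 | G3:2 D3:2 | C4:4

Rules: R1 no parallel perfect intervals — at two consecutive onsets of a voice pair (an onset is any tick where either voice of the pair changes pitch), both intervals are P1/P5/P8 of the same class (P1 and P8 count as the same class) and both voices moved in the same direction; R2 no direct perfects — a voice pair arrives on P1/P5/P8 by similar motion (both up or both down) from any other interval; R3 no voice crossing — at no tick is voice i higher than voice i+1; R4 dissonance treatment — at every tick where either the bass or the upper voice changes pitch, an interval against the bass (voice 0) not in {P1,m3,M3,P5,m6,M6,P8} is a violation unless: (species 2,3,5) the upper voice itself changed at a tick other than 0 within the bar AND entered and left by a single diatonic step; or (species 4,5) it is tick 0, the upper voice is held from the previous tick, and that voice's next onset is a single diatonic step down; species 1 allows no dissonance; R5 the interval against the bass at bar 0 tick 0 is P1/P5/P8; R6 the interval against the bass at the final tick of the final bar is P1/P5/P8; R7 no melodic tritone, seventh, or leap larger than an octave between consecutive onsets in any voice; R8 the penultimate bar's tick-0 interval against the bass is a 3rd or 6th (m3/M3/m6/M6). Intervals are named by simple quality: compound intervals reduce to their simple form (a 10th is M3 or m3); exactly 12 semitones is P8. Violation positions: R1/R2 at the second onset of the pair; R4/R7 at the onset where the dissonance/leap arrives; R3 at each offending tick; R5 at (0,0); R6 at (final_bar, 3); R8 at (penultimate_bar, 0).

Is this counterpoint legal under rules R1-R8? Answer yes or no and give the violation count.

bar 0: v0=C3 v1=C4 (P8)
bar 1: v0=E3 v1=G3 (m3)
bar 2: v0=D3 v1=B3 (M6)
bar 3: v0=C3 v1=A3 (M6)
bar 4: v0=D3 v1=F3 (m3)
bar 5: v0=C3 v1=E3 (M3)
bar 6: v0=A2 v1=C3 (m3)
bar 7: v0=C3 v1=A3 (M6)
bar 8: v0=B2 v1=G3 (m6)
bar 9: v0=C3 v1=C4 (P8)
  R7 @ bar2.2: B3->F3 leap 6st
  R3 @ bar3.2: C3 above B2
  R4 @ bar3.2: C3/B2 m2 untreated
  R7 @ bar3.2: A3->B2 leap 10st
  R3 @ bar3.3: C3 above B2
  R7 @ bar4.0: B2->F3 leap 6st
  R2 @ bar9.0: B2/D3 m3 -> C3/C4 P8 similar
  R7 @ bar9.0: D3->C4 leap 10st

No (8 violations)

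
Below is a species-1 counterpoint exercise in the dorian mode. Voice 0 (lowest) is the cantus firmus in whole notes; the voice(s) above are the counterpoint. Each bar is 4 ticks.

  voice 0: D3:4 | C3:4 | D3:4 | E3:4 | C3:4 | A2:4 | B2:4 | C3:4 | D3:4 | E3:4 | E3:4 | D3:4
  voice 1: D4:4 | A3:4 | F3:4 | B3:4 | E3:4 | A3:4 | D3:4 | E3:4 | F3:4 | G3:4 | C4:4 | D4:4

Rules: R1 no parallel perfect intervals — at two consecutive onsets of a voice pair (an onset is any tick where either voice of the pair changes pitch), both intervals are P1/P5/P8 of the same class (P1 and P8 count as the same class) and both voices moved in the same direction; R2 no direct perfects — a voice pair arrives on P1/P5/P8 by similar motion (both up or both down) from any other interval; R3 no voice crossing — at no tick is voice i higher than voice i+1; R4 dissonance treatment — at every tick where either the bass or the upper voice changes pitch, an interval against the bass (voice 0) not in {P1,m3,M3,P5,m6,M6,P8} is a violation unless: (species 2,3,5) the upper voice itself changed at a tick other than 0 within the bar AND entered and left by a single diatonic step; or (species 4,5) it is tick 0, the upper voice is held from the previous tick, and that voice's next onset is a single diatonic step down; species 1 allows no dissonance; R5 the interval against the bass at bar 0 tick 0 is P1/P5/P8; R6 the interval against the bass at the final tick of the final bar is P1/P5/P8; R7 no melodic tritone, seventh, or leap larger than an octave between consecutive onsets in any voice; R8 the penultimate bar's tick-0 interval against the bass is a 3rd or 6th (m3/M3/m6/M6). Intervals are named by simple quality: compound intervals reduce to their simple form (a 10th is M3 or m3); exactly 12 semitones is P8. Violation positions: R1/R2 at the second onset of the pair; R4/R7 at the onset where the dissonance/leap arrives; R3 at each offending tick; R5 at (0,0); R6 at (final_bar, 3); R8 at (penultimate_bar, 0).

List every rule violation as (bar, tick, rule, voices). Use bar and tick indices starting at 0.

(3, 0, R2, (0, 1))
(3, 0, R7, (1,))

bar 0: v0=D3 v1=D4 downbeat P8
bar 1: v0=C3 v1=A3 downbeat M6
bar 2: v0=D3 v1=F3 downbeat m3
bar 3: v0=E3 v1=B3 downbeat P5
bar 4: v0=C3 v1=E3 downbeat M3
bar 5: v0=A2 v1=A3 downbeat P8
bar 6: v0=B2 v1=D3 downbeat m3
bar 7: v0=C3 v1=E3 downbeat M3
bar 8: v0=D3 v1=F3 downbeat m3
bar 9: v0=E3 v1=G3 downbeat m3
bar 10: v0=E3 v1=C4 downbeat m6
bar 11: v0=D3 v1=D4 downbeat P8
  -> R2 @ bar 3 tick 0 v(0, 1): D3/F3 m3 -> E3/B3 P5 similar
  -> R7 @ bar 3 tick 0 v(1,): F3->B3 leap 6st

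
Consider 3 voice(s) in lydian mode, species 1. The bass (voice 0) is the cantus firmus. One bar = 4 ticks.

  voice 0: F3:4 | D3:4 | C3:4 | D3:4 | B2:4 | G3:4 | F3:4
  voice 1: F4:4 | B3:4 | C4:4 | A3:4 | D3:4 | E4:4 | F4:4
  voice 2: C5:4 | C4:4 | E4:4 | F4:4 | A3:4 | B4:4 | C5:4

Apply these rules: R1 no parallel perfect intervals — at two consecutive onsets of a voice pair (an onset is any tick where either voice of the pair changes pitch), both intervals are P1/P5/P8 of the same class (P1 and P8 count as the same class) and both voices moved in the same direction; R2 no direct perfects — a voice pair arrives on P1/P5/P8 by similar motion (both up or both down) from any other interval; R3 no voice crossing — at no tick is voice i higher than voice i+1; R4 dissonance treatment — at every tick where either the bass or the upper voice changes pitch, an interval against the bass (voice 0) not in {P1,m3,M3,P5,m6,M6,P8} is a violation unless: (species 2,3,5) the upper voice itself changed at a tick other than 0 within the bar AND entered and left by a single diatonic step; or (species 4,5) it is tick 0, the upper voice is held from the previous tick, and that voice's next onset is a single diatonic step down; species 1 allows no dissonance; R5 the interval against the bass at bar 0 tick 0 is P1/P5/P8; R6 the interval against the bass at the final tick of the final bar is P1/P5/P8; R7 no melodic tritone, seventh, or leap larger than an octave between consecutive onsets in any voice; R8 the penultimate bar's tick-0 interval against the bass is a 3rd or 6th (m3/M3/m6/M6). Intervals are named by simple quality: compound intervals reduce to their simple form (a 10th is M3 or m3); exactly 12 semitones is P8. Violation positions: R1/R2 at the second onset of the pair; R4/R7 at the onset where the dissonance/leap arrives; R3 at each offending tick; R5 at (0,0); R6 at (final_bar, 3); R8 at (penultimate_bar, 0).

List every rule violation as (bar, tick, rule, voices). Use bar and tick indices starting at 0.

bar 0: v0=F3 v1=F4 v2=C5 downbeat P5
bar 1: v0=D3 v1=B3 v2=C4 downbeat m7
bar 2: v0=C3 v1=C4 v2=E4 downbeat M3
bar 3: v0=D3 v1=A3 v2=F4 downbeat m3
bar 4: v0=B2 v1=D3 v2=A3 downbeat m7
bar 5: v0=G3 v1=E4 v2=B4 downbeat M3
bar 6: v0=F3 v1=F4 v2=C5 downbeat P5
  -> R4 @ bar 1 tick 0 v(0, 2): D3/C4 m7 untreated
  -> R7 @ bar 1 tick 0 v(1,): F4->B3 leap 6st
  -> R2 @ bar 4 tick 0 v(1, 2): A3/F4 m6 -> D3/A3 P5 similar
  -> R4 @ bar 4 tick 0 v(0, 2): B2/A3 m7 untreated
  -> R1 @ bar 5 tick 0 v(1, 2): D3/A3 P5 -> E4/B4 P5 similar
  -> R7 @ bar 5 tick 0 v(1,): D3->E4 leap 14st
  -> R7 @ bar 5 tick 0 v(2,): A3->B4 leap 14st
  -> R1 @ bar 6 tick 0 v(1, 2): E4/B4 P5 -> F4/C5 P5 similar

(1, 0, R4, (0, 2))
(1, 0, R7, (1,))
(4, 0, R2, (1, 2))
(4, 0, R4, (0, 2))
(5, 0, R1, (1, 2))
(5, 0, R7, (1,))
(5, 0, R7, (2,))
(6, 0, R1, (1, 2))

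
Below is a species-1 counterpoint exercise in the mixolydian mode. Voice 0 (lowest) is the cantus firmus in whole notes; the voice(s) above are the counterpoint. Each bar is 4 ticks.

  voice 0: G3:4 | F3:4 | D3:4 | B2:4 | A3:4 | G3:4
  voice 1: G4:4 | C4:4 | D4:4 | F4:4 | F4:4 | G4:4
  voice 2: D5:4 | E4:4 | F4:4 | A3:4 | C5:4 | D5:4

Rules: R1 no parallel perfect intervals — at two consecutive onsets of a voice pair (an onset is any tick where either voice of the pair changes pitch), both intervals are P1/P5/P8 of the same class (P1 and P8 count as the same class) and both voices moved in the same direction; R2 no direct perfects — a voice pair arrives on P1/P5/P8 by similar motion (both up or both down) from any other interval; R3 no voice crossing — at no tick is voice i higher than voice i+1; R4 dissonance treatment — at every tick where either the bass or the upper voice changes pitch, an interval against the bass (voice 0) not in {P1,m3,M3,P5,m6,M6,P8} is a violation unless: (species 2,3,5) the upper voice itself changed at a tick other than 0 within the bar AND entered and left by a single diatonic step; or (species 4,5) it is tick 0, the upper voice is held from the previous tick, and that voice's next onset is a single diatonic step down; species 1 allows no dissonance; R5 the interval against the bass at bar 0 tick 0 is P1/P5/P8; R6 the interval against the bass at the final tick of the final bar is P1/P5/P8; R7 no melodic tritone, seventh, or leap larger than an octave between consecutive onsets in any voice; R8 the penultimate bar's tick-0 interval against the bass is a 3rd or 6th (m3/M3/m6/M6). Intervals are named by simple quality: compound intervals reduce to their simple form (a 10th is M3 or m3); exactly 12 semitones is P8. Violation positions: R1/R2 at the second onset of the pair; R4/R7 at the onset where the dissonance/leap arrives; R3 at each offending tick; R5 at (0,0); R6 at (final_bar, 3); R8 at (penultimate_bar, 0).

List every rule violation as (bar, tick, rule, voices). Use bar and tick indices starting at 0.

(1, 0, R2, (0, 1))
(1, 0, R4, (0, 2))
(1, 0, R7, (2,))
(3, 0, R3, (1, 2))
(3, 0, R4, (0, 1))
(3, 0, R4, (0, 2))
(3, 1, R3, (1, 2))
(3, 2, R3, (1, 2))
(3, 3, R3, (1, 2))
(4, 0, R7, (0,))
(4, 0, R7, (2,))
(5, 0, R1, (1, 2))

bar 0: v0=G3 v1=G4 v2=D5 downbeat P5
bar 1: v0=F3 v1=C4 v2=E4 downbeat M7
bar 2: v0=D3 v1=D4 v2=F4 downbeat m3
bar 3: v0=B2 v1=F4 v2=A3 downbeat m7
bar 4: v0=A3 v1=F4 v2=C5 downbeat m3
bar 5: v0=G3 v1=G4 v2=D5 downbeat P5
  -> R2 @ bar 1 tick 0 v(0, 1): G3/G4 P8 -> F3/C4 P5 similar
  -> R4 @ bar 1 tick 0 v(0, 2): F3/E4 M7 untreated
  -> R7 @ bar 1 tick 0 v(2,): D5->E4 leap 10st
  -> R3 @ bar 3 tick 0 v(1, 2): F4 above A3
  -> R4 @ bar 3 tick 0 v(0, 1): B2/F4 TT untreated
  -> R4 @ bar 3 tick 0 v(0, 2): B2/A3 m7 untreated
  -> R3 @ bar 3 tick 1 v(1, 2): F4 above A3
  -> R3 @ bar 3 tick 2 v(1, 2): F4 above A3
  -> R3 @ bar 3 tick 3 v(1, 2): F4 above A3
  -> R7 @ bar 4 tick 0 v(0,): B2->A3 leap 10st
  -> R7 @ bar 4 tick 0 v(2,): A3->C5 leap 15st
  -> R1 @ bar 5 tick 0 v(1, 2): F4/C5 P5 -> G4/D5 P5 similar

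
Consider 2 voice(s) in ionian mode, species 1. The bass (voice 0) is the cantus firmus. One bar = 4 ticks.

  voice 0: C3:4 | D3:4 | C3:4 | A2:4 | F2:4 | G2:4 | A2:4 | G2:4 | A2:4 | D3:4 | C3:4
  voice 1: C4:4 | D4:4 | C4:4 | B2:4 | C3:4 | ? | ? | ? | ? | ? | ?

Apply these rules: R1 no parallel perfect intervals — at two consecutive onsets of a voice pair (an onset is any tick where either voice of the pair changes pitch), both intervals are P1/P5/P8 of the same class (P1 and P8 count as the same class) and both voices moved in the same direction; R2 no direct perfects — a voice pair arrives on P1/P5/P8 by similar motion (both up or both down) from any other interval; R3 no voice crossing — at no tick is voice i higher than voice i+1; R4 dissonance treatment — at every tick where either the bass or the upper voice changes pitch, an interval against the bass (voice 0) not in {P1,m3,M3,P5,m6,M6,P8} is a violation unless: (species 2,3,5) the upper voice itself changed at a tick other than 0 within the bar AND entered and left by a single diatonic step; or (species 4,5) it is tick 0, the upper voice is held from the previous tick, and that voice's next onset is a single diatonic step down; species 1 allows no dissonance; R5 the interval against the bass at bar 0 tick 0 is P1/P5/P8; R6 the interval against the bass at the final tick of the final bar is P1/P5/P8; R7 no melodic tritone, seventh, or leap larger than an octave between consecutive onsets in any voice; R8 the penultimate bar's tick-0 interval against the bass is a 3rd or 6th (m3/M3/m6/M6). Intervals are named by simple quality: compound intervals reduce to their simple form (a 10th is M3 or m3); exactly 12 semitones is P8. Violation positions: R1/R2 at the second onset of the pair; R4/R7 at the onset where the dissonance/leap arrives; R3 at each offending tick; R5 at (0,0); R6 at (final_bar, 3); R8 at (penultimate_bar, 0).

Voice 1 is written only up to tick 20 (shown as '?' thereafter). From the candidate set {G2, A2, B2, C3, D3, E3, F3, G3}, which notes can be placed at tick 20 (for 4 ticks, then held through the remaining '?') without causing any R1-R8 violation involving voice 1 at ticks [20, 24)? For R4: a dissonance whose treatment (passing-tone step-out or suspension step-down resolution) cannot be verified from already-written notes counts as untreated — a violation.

G2: legal
A2: violates R4
B2: legal
C3: violates R4
D3: violates R1
E3: legal
F3: violates R4
G3: violates R2

{B2, E3, G2}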